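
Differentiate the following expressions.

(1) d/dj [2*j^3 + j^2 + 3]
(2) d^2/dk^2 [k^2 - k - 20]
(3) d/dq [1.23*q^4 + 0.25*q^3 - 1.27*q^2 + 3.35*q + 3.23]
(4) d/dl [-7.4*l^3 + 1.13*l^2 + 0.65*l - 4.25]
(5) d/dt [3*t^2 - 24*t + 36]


(1) = 2*j*(3*j + 1)
(2) = 2
(3) = 4.92*q^3 + 0.75*q^2 - 2.54*q + 3.35
(4) = -22.2*l^2 + 2.26*l + 0.65
(5) = 6*t - 24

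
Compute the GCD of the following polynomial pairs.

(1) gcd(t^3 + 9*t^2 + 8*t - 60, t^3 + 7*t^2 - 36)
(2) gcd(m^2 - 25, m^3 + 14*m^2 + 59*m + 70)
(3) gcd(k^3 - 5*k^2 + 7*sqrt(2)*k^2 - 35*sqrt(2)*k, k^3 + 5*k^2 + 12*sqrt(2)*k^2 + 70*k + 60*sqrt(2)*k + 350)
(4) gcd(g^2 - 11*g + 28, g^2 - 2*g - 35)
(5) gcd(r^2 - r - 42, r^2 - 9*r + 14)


(1) = gcd((t - 2)*(t + 5)*(t + 6), (t - 2)*(t + 3)*(t + 6)) = t^2 + 4*t - 12
(2) = m + 5
(3) = k + 7*sqrt(2)
(4) = g - 7
(5) = r - 7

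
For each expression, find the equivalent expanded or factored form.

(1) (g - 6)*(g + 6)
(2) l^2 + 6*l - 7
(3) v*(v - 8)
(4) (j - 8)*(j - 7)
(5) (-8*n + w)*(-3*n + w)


(1) = g^2 - 36
(2) = (l - 1)*(l + 7)
(3) = v^2 - 8*v
(4) = j^2 - 15*j + 56
(5) = 24*n^2 - 11*n*w + w^2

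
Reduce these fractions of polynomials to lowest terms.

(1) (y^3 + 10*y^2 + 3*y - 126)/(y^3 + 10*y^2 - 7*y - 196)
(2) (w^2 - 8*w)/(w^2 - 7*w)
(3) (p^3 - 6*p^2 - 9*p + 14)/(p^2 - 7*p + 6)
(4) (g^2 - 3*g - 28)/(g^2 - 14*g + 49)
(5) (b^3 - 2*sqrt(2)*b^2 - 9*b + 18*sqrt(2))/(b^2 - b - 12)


(1) = (y^2 + 3*y - 18)/(y^2 + 3*y - 28)
(2) = (w - 8)/(w - 7)
(3) = (p^2 - 5*p - 14)/(p - 6)
(4) = (g + 4)/(g - 7)
(5) = (b^2 + b*(-3 - 2*sqrt(2)) + 6*sqrt(2))/(b - 4)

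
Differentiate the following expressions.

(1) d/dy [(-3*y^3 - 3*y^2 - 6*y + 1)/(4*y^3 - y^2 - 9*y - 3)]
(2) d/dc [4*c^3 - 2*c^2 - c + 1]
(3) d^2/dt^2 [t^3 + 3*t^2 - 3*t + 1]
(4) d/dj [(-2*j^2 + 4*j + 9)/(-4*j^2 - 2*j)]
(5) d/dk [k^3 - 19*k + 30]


(1) = (15*y^4 + 102*y^3 + 36*y^2 + 20*y + 27)/(16*y^6 - 8*y^5 - 71*y^4 - 6*y^3 + 87*y^2 + 54*y + 9)
(2) = 12*c^2 - 4*c - 1
(3) = 6*t + 6
(4) = (10*j^2 + 36*j + 9)/(2*j^2*(4*j^2 + 4*j + 1))
(5) = 3*k^2 - 19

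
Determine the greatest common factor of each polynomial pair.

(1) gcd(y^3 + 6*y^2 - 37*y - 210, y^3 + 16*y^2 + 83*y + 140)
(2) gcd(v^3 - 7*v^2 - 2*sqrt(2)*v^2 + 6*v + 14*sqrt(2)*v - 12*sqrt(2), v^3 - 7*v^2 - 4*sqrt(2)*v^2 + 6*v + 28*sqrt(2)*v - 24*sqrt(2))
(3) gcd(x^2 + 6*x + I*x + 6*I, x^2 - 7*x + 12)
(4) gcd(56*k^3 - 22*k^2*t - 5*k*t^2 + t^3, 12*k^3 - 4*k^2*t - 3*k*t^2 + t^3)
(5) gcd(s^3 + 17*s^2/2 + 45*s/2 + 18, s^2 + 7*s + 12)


(1) = gcd((y - 6)*(y + 5)*(y + 7), (y + 4)*(y + 5)*(y + 7)) = y^2 + 12*y + 35
(2) = gcd((v - 6)*(v - 1)*(v - 2*sqrt(2)), (v - 6)*(v - 1)*(v - 4*sqrt(2))) = v^2 - 7*v + 6
(3) = gcd((x + 6)*(x + I), (x - 4)*(x - 3)) = 1
(4) = gcd((-7*k + t)*(-2*k + t)*(4*k + t), (-3*k + t)*(-2*k + t)*(2*k + t)) = -2*k + t
(5) = s^2 + 7*s + 12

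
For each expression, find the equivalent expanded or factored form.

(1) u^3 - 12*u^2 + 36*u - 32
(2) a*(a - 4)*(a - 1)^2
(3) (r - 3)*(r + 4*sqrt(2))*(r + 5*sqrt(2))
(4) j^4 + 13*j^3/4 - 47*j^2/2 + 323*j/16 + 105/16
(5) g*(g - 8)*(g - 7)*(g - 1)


(1) = (u - 8)*(u - 2)^2
(2) = a^4 - 6*a^3 + 9*a^2 - 4*a
(3) = r^3 - 3*r^2 + 9*sqrt(2)*r^2 - 27*sqrt(2)*r + 40*r - 120
(4) = (j - 5/2)*(j - 3/2)*(j + 1/4)*(j + 7)
(5) = g^4 - 16*g^3 + 71*g^2 - 56*g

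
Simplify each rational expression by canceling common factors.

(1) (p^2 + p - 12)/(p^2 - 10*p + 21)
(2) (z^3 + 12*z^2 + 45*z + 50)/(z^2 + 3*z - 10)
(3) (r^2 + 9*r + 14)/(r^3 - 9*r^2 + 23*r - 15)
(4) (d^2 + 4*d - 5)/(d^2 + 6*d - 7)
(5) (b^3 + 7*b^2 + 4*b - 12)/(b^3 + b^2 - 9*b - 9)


(1) = (p + 4)/(p - 7)
(2) = (z^2 + 7*z + 10)/(z - 2)
(3) = (r^2 + 9*r + 14)/(r^3 - 9*r^2 + 23*r - 15)
(4) = (d + 5)/(d + 7)
(5) = (b^3 + 7*b^2 + 4*b - 12)/(b^3 + b^2 - 9*b - 9)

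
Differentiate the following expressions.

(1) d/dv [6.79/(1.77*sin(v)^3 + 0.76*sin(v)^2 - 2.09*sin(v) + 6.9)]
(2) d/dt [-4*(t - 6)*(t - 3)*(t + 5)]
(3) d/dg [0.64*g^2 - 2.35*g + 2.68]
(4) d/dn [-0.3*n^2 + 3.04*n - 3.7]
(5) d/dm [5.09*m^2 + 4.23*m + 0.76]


(1) = (-36.0549*sin(v)^2 - 10.3208*sin(v) + 14.1911)*cos(v)/(1.77*sin(v)^3 + 0.76*sin(v)^2 - 2.09*sin(v) + 6.9)^2
(2) = -12*t^2 + 32*t + 108
(3) = 1.28*g - 2.35
(4) = 3.04 - 0.6*n
(5) = 10.18*m + 4.23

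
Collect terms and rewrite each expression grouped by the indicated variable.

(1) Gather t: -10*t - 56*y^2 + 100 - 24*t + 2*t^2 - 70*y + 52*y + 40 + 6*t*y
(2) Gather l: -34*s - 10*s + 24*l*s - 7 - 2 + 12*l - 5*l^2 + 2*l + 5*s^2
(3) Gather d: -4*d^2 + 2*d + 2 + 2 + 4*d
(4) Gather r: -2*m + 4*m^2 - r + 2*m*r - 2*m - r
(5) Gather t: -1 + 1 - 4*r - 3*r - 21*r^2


(1) = 2*t^2 + t*(6*y - 34) - 56*y^2 - 18*y + 140
(2) = -5*l^2 + l*(24*s + 14) + 5*s^2 - 44*s - 9
(3) = -4*d^2 + 6*d + 4
(4) = 4*m^2 - 4*m + r*(2*m - 2)
(5) = -21*r^2 - 7*r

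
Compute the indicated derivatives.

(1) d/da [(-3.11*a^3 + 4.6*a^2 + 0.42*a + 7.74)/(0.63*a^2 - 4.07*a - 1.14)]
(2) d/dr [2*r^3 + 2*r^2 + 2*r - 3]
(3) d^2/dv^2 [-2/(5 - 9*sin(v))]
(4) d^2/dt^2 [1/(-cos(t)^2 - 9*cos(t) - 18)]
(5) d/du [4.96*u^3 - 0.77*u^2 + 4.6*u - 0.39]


(1) = (-1.9593*a^4 + 25.3154*a^3 - 8.3504*a^2 - 20.2404*a + 31.023)/(0.3969*a^4 - 5.1282*a^3 + 15.1285*a^2 + 9.2796*a + 1.2996)
(2) = 6*r^2 + 4*r + 2
(3) = 18*(-9*sin(v)^2 - 5*sin(v) + 18)/(9*sin(v) - 5)^3
(4) = (4*sin(t)^4 - 11*sin(t)^2 - 783*cos(t)/4 + 27*cos(3*t)/4 - 119)/((cos(t) + 3)^3*(cos(t) + 6)^3)
(5) = 14.88*u^2 - 1.54*u + 4.6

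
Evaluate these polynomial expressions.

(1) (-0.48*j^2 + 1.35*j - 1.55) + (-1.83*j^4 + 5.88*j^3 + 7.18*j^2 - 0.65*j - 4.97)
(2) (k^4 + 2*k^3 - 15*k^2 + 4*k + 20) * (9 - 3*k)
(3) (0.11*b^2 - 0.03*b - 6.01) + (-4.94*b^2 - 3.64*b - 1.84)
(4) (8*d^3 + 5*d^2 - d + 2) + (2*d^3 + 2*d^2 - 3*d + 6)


(1) = -1.83*j^4 + 5.88*j^3 + 6.7*j^2 + 0.7*j - 6.52
(2) = -3*k^5 + 3*k^4 + 63*k^3 - 147*k^2 - 24*k + 180
(3) = -4.83*b^2 - 3.67*b - 7.85
(4) = 10*d^3 + 7*d^2 - 4*d + 8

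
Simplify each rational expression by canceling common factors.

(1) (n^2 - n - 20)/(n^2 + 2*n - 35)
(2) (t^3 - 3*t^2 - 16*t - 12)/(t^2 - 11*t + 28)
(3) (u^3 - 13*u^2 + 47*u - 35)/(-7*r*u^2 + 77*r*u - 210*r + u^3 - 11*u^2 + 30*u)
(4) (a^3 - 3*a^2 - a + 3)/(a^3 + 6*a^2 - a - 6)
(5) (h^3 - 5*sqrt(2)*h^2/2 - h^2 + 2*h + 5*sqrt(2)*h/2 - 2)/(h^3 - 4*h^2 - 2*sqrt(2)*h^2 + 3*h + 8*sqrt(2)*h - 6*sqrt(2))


(1) = (n + 4)/(n + 7)
(2) = (t^3 - 3*t^2 - 16*t - 12)/(t^2 - 11*t + 28)
(3) = (-u^2 + 8*u - 7)/(7*r*u - 42*r - u^2 + 6*u)
(4) = (a - 3)/(a + 6)
(5) = (2*h - sqrt(2))/(2*h - 6)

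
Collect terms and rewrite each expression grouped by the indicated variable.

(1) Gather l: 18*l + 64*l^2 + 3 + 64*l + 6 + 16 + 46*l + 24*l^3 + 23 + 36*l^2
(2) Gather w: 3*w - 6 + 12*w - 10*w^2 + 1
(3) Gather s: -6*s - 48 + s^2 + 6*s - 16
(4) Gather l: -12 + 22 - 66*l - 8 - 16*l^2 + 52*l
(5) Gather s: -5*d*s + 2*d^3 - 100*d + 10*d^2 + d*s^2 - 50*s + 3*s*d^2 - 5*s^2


(1) = 24*l^3 + 100*l^2 + 128*l + 48
(2) = -10*w^2 + 15*w - 5
(3) = s^2 - 64
(4) = -16*l^2 - 14*l + 2
(5) = 2*d^3 + 10*d^2 - 100*d + s^2*(d - 5) + s*(3*d^2 - 5*d - 50)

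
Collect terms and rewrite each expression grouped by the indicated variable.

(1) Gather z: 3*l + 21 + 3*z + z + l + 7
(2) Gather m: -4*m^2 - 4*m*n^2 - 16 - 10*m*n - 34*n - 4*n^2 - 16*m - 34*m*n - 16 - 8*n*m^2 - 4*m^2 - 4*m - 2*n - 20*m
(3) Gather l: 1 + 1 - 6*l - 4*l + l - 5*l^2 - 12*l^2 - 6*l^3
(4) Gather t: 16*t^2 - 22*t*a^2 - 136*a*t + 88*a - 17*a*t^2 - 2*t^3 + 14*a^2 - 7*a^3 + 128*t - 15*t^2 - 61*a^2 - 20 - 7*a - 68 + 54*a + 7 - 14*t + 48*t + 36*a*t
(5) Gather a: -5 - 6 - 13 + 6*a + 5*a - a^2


(1) = 4*l + 4*z + 28
(2) = m^2*(-8*n - 8) + m*(-4*n^2 - 44*n - 40) - 4*n^2 - 36*n - 32
(3) = -6*l^3 - 17*l^2 - 9*l + 2
(4) = -7*a^3 - 47*a^2 + 135*a - 2*t^3 + t^2*(1 - 17*a) + t*(-22*a^2 - 100*a + 162) - 81
(5) = -a^2 + 11*a - 24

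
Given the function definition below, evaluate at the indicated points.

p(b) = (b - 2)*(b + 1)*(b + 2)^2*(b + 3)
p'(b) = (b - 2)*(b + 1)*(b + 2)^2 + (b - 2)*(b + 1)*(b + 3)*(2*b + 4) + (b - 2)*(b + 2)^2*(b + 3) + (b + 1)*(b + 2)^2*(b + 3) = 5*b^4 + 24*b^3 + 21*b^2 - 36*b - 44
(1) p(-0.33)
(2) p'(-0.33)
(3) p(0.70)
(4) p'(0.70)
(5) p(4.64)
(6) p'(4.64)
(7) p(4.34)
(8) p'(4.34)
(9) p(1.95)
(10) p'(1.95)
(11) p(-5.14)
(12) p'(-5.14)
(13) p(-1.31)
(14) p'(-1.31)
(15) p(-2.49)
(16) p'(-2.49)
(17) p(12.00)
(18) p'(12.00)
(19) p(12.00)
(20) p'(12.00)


(1) = -11.62
(2) = -30.64
(3) = -59.61
(4) = -49.48
(5) = 5015.48
(6) = 4956.24
(7) = 3686.65
(8) = 3931.12
(9) = -11.39
(10) = 215.90
(11) = -623.69
(12) = 926.71
(13) = 0.83
(14) = -0.03
(15) = 0.82
(16) = -2.47
(17) = 382200.00
(18) = 147700.00
(19) = 382200.00
(20) = 147700.00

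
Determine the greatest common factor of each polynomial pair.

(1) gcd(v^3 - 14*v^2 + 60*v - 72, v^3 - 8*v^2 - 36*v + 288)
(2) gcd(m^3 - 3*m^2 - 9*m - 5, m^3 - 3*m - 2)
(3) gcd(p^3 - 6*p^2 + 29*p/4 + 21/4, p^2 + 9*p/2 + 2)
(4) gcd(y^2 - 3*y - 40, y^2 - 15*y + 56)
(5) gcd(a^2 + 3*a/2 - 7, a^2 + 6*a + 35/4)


(1) = gcd((v - 6)^2*(v - 2), (v - 8)*(v - 6)*(v + 6)) = v - 6
(2) = m^2 + 2*m + 1
(3) = p + 1/2
(4) = gcd((y - 8)*(y + 5), (y - 8)*(y - 7)) = y - 8
(5) = a + 7/2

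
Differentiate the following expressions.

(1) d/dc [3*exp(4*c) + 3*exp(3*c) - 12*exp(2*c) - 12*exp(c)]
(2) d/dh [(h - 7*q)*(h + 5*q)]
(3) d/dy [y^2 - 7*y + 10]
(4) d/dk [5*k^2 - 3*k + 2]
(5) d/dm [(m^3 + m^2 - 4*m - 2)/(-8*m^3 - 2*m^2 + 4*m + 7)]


(1) = (12*exp(3*c) + 9*exp(2*c) - 24*exp(c) - 12)*exp(c)
(2) = 2*h - 2*q
(3) = 2*y - 7
(4) = 10*k - 3
(5) = (6*m^4 - 56*m^3 - 31*m^2 + 6*m - 20)/(64*m^6 + 32*m^5 - 60*m^4 - 128*m^3 - 12*m^2 + 56*m + 49)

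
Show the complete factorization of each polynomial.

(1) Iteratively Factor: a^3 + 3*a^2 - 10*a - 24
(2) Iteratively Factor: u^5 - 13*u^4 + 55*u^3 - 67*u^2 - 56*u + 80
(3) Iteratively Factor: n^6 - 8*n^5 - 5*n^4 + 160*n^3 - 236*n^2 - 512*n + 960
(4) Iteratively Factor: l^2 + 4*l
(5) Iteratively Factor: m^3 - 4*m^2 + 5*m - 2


(1) = (a - 3)*(a^2 + 6*a + 8) = (a - 3)*(a + 4)*(a + 2)
(2) = (u + 1)*(u^4 - 14*u^3 + 69*u^2 - 136*u + 80) = (u - 1)*(u + 1)*(u^3 - 13*u^2 + 56*u - 80) = (u - 5)*(u - 1)*(u + 1)*(u^2 - 8*u + 16) = (u - 5)*(u - 4)*(u - 1)*(u + 1)*(u - 4)
(3) = (n - 3)*(n^5 - 5*n^4 - 20*n^3 + 100*n^2 + 64*n - 320) = (n - 3)*(n + 2)*(n^4 - 7*n^3 - 6*n^2 + 112*n - 160) = (n - 5)*(n - 3)*(n + 2)*(n^3 - 2*n^2 - 16*n + 32) = (n - 5)*(n - 3)*(n - 2)*(n + 2)*(n^2 - 16) = (n - 5)*(n - 4)*(n - 3)*(n - 2)*(n + 2)*(n + 4)
(4) = (l)*(l + 4)
(5) = (m - 1)*(m^2 - 3*m + 2) = (m - 1)^2*(m - 2)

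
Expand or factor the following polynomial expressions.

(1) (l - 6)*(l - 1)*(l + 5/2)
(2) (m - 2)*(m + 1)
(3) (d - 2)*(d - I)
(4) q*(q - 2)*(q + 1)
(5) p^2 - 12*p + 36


(1) = l^3 - 9*l^2/2 - 23*l/2 + 15
(2) = m^2 - m - 2
(3) = d^2 - 2*d - I*d + 2*I
(4) = q^3 - q^2 - 2*q
(5) = (p - 6)^2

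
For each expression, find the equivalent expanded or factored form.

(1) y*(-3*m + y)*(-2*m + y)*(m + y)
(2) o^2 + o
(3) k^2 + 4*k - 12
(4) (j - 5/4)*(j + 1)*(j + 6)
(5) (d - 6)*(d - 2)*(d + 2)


(1) = 6*m^3*y + m^2*y^2 - 4*m*y^3 + y^4
(2) = o*(o + 1)
(3) = (k - 2)*(k + 6)
(4) = j^3 + 23*j^2/4 - 11*j/4 - 15/2
(5) = d^3 - 6*d^2 - 4*d + 24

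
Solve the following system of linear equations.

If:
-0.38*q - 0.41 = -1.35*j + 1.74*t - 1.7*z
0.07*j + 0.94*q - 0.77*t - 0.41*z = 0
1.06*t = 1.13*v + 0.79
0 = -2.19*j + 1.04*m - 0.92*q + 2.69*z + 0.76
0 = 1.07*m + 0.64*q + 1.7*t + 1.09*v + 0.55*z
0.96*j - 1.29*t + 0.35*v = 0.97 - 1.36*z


Then:
j = -0.00
m = -3.54
q = 1.51
t = 0.99
v = 0.23
z = 1.60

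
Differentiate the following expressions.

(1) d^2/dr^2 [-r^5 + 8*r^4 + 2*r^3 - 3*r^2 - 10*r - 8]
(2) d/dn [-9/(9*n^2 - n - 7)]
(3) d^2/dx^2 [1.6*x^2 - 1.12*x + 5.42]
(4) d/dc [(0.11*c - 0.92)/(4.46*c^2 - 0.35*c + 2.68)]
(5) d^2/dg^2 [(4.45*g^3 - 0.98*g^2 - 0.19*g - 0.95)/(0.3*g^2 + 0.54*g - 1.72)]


(1) = -20*r^3 + 96*r^2 + 12*r - 6
(2) = 9*(18*n - 1)/(-9*n^2 + n + 7)^2
(3) = 3.20000000000000
(4) = (-0.4906*c^2 + 8.2064*c - 0.0272)/(19.8916*c^4 - 3.122*c^3 + 24.0281*c^2 - 1.876*c + 7.1824)
(5) = (7.47096*g^3 - 28.34604*g^2 + 77.47764*g - 7.685848)/(0.027*g^6 + 0.1458*g^5 - 0.20196*g^4 - 1.514376*g^3 + 1.157904*g^2 + 4.792608*g - 5.088448)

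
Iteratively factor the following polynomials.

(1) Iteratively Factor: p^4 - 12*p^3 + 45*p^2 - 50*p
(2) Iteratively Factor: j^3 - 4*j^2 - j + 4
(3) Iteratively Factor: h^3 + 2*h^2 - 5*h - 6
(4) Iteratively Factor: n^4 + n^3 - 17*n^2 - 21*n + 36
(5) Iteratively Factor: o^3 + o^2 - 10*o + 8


(1) = (p - 5)*(p^3 - 7*p^2 + 10*p) = (p - 5)*(p - 2)*(p^2 - 5*p) = p*(p - 5)*(p - 2)*(p - 5)
(2) = (j + 1)*(j^2 - 5*j + 4) = (j - 4)*(j + 1)*(j - 1)
(3) = (h + 1)*(h^2 + h - 6) = (h + 1)*(h + 3)*(h - 2)
(4) = (n - 1)*(n^3 + 2*n^2 - 15*n - 36) = (n - 1)*(n + 3)*(n^2 - n - 12) = (n - 4)*(n - 1)*(n + 3)*(n + 3)
(5) = (o - 2)*(o^2 + 3*o - 4) = (o - 2)*(o + 4)*(o - 1)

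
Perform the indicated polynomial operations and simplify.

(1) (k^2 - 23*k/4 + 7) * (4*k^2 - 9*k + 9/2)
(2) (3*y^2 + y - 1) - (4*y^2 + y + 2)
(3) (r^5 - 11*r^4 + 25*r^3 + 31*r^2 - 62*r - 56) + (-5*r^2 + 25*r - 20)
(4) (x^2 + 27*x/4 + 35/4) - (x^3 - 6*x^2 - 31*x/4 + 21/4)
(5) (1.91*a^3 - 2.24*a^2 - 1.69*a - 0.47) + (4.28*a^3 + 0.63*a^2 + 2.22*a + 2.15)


(1) = 4*k^4 - 32*k^3 + 337*k^2/4 - 711*k/8 + 63/2
(2) = -y^2 - 3
(3) = r^5 - 11*r^4 + 25*r^3 + 26*r^2 - 37*r - 76
(4) = -x^3 + 7*x^2 + 29*x/2 + 7/2
(5) = 6.19*a^3 - 1.61*a^2 + 0.53*a + 1.68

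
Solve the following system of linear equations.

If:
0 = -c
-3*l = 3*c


Then:
c = 0
l = 0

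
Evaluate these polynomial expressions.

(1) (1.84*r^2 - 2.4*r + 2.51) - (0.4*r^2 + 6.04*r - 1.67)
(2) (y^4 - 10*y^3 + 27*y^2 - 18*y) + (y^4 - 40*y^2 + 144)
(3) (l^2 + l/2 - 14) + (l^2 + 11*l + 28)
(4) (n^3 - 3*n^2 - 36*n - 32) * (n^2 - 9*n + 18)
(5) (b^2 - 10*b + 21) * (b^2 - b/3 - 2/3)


(1) = 1.44*r^2 - 8.44*r + 4.18
(2) = 2*y^4 - 10*y^3 - 13*y^2 - 18*y + 144
(3) = 2*l^2 + 23*l/2 + 14
(4) = n^5 - 12*n^4 + 9*n^3 + 238*n^2 - 360*n - 576
(5) = b^4 - 31*b^3/3 + 71*b^2/3 - b/3 - 14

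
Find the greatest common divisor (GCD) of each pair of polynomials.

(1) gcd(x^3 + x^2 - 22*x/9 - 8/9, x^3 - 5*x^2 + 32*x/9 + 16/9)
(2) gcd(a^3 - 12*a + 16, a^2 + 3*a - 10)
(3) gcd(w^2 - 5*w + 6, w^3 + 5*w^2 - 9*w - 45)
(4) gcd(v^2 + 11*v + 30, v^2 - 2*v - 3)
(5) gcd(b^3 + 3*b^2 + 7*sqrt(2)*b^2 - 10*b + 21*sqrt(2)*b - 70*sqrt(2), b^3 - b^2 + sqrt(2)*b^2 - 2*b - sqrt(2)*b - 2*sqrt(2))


(1) = gcd((x - 4/3)*(x + 1/3)*(x + 2), (x - 4)*(x - 4/3)*(x + 1/3)) = x^2 - x - 4/9
(2) = gcd((a - 2)^2*(a + 4), (a - 2)*(a + 5)) = a - 2
(3) = w - 3
(4) = 1
(5) = gcd((b - 2)*(b + 5)*(b + 7*sqrt(2)), (b - 2)*(b + 1)*(b + sqrt(2))) = b - 2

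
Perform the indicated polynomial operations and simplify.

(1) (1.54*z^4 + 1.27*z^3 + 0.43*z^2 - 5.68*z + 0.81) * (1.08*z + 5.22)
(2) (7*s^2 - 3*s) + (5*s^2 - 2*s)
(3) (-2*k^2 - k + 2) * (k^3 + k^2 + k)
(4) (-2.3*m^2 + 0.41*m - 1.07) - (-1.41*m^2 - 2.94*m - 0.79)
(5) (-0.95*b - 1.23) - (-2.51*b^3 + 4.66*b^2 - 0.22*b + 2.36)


(1) = 1.6632*z^5 + 9.4104*z^4 + 7.0938*z^3 - 3.8898*z^2 - 28.7748*z + 4.2282
(2) = 12*s^2 - 5*s
(3) = -2*k^5 - 3*k^4 - k^3 + k^2 + 2*k
(4) = -0.89*m^2 + 3.35*m - 0.28
(5) = 2.51*b^3 - 4.66*b^2 - 0.73*b - 3.59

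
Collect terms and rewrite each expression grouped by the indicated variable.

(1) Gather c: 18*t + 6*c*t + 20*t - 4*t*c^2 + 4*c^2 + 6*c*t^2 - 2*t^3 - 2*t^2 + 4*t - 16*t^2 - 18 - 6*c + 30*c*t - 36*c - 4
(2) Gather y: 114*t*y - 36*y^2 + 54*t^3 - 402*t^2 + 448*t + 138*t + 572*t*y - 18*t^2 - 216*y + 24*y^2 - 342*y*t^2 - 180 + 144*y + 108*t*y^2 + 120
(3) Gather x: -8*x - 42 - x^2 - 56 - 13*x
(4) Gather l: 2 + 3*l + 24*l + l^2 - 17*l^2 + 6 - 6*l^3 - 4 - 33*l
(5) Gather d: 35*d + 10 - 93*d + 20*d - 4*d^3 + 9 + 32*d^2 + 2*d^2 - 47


(1) = c^2*(4 - 4*t) + c*(6*t^2 + 36*t - 42) - 2*t^3 - 18*t^2 + 42*t - 22
(2) = 54*t^3 - 420*t^2 + 586*t + y^2*(108*t - 12) + y*(-342*t^2 + 686*t - 72) - 60
(3) = -x^2 - 21*x - 98
(4) = -6*l^3 - 16*l^2 - 6*l + 4
(5) = -4*d^3 + 34*d^2 - 38*d - 28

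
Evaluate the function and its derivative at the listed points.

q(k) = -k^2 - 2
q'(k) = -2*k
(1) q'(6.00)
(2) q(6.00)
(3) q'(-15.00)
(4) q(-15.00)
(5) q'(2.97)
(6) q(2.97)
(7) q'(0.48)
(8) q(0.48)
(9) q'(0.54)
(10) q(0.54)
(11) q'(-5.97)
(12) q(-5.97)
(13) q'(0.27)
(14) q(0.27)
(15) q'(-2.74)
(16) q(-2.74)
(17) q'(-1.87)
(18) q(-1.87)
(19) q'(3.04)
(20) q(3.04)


(1) = -12.00
(2) = -38.00
(3) = 30.00
(4) = -227.00
(5) = -5.94
(6) = -10.82
(7) = -0.96
(8) = -2.23
(9) = -1.08
(10) = -2.29
(11) = 11.94
(12) = -37.64
(13) = -0.54
(14) = -2.07
(15) = 5.48
(16) = -9.51
(17) = 3.74
(18) = -5.50
(19) = -6.08
(20) = -11.24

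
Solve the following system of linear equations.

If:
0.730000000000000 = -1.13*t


Then:
t = -0.65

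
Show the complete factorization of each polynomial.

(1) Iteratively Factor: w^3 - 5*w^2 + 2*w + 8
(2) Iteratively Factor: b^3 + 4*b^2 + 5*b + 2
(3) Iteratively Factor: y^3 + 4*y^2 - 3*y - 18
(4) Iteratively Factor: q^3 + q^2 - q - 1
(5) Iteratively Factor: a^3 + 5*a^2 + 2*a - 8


(1) = (w - 4)*(w^2 - w - 2) = (w - 4)*(w - 2)*(w + 1)
(2) = (b + 1)*(b^2 + 3*b + 2) = (b + 1)^2*(b + 2)
(3) = (y + 3)*(y^2 + y - 6) = (y - 2)*(y + 3)*(y + 3)
(4) = (q + 1)*(q^2 - 1) = (q + 1)^2*(q - 1)
(5) = (a + 2)*(a^2 + 3*a - 4) = (a - 1)*(a + 2)*(a + 4)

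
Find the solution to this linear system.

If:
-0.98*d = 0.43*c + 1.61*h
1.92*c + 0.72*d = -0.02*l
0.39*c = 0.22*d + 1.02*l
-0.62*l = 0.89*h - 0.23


Then:
c = 0.13
d = -0.34
h = 0.17
l = 0.12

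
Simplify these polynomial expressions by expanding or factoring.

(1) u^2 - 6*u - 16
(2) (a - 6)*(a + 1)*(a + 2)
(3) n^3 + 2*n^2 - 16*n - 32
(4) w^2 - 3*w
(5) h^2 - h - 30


(1) = (u - 8)*(u + 2)
(2) = a^3 - 3*a^2 - 16*a - 12
(3) = (n - 4)*(n + 2)*(n + 4)
(4) = w*(w - 3)
(5) = (h - 6)*(h + 5)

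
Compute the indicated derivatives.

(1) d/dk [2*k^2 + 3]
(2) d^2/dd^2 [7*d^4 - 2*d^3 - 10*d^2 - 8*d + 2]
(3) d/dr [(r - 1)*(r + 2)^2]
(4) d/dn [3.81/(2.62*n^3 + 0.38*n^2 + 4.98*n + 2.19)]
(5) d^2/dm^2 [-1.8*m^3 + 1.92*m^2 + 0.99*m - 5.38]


(1) = 4*k
(2) = 84*d^2 - 12*d - 20
(3) = 3*r*(r + 2)
(4) = (-29.9466*n^2 - 2.8956*n - 18.9738)/(2.62*n^3 + 0.38*n^2 + 4.98*n + 2.19)^2
(5) = 3.84 - 10.8*m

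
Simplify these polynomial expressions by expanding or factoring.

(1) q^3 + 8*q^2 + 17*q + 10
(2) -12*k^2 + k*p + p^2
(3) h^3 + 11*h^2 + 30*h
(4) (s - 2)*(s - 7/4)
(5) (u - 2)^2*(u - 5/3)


(1) = (q + 1)*(q + 2)*(q + 5)
(2) = (-3*k + p)*(4*k + p)
(3) = h*(h + 5)*(h + 6)
(4) = s^2 - 15*s/4 + 7/2
(5) = u^3 - 17*u^2/3 + 32*u/3 - 20/3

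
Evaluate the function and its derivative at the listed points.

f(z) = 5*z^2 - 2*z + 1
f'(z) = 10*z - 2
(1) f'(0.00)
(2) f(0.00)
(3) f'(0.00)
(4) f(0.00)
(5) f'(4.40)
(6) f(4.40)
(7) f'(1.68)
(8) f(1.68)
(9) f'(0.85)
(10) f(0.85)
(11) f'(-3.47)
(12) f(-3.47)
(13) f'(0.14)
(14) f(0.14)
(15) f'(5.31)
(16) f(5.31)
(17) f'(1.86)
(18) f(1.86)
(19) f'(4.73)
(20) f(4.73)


(1) = -2.00
(2) = 1.00
(3) = -2.00
(4) = 1.00
(5) = 42.00
(6) = 89.00
(7) = 14.80
(8) = 11.75
(9) = 6.50
(10) = 2.91
(11) = -36.70
(12) = 68.14
(13) = -0.60
(14) = 0.82
(15) = 51.10
(16) = 131.36
(17) = 16.60
(18) = 14.58
(19) = 45.30
(20) = 103.40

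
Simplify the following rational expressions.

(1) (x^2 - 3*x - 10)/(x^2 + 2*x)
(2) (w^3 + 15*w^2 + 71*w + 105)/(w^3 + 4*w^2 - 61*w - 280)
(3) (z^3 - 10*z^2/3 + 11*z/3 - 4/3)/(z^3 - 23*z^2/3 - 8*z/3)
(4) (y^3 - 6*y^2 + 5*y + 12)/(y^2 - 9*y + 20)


(1) = (x - 5)/x
(2) = (w + 3)/(w - 8)
(3) = (3*z^3 - 10*z^2 + 11*z - 4)/(3*z^3 - 23*z^2 - 8*z)
(4) = (y^2 - 2*y - 3)/(y - 5)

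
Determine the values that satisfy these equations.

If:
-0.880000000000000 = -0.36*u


Then:
u = 2.44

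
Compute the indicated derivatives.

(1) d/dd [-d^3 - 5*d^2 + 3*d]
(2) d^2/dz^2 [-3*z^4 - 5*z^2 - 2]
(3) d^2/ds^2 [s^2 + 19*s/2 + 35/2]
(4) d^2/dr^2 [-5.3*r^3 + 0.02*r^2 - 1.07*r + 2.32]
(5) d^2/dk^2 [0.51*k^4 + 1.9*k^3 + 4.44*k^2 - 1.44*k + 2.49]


(1) = -3*d^2 - 10*d + 3
(2) = -36*z^2 - 10
(3) = 2
(4) = 0.04 - 31.8*r
(5) = 6.12*k^2 + 11.4*k + 8.88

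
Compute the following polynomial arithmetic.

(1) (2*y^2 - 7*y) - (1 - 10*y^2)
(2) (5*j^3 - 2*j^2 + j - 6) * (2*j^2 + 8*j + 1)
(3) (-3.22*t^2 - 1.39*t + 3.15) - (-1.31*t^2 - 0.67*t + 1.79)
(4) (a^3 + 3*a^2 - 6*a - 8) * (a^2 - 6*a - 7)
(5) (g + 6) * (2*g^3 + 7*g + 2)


(1) = 12*y^2 - 7*y - 1
(2) = 10*j^5 + 36*j^4 - 9*j^3 - 6*j^2 - 47*j - 6
(3) = -1.91*t^2 - 0.72*t + 1.36
(4) = a^5 - 3*a^4 - 31*a^3 + 7*a^2 + 90*a + 56
(5) = 2*g^4 + 12*g^3 + 7*g^2 + 44*g + 12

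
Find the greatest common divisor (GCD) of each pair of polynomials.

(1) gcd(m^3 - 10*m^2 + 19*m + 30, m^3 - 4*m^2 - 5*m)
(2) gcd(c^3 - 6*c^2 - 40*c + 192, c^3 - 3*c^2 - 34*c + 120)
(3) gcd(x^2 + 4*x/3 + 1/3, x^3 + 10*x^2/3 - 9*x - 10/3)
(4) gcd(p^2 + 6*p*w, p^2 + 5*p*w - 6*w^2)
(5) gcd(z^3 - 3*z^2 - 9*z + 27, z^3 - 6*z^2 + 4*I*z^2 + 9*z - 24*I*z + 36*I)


(1) = m^2 - 4*m - 5
(2) = gcd((c - 8)*(c - 4)*(c + 6), (c - 5)*(c - 4)*(c + 6)) = c^2 + 2*c - 24
(3) = gcd((x + 1/3)*(x + 1), (x - 2)*(x + 1/3)*(x + 5)) = x + 1/3
(4) = p + 6*w
(5) = z^2 - 6*z + 9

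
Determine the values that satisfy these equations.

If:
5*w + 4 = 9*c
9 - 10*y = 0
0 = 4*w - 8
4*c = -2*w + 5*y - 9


Then:
No Solution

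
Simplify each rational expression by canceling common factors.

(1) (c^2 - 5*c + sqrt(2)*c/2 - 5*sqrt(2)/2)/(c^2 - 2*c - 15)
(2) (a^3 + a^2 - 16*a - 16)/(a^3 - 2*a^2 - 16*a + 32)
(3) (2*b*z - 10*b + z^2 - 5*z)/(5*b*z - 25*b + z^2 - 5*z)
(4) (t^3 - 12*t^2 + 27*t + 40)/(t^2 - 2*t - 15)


(1) = (2*c + sqrt(2))/(2*c + 6)
(2) = (a + 1)/(a - 2)
(3) = (2*b + z)/(5*b + z)
(4) = (t^2 - 7*t - 8)/(t + 3)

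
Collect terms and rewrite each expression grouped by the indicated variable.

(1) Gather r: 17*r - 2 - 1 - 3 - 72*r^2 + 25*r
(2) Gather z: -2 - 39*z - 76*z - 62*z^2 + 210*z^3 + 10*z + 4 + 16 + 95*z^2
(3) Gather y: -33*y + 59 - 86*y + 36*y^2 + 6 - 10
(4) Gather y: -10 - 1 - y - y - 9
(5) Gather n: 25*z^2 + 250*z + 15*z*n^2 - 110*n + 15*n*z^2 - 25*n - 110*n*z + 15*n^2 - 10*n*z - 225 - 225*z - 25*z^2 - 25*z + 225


(1) = -72*r^2 + 42*r - 6
(2) = 210*z^3 + 33*z^2 - 105*z + 18
(3) = 36*y^2 - 119*y + 55
(4) = -2*y - 20
(5) = n^2*(15*z + 15) + n*(15*z^2 - 120*z - 135)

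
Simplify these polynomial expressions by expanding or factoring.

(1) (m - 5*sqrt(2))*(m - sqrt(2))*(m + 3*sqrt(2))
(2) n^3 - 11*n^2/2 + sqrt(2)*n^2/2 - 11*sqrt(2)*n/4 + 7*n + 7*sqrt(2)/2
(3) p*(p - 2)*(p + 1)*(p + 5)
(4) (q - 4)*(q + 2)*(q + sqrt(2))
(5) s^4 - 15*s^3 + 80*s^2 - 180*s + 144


(1) = m^3 - 3*sqrt(2)*m^2 - 26*m + 30*sqrt(2)
(2) = (n - 7/2)*(n - 2)*(n + sqrt(2)/2)
(3) = p^4 + 4*p^3 - 7*p^2 - 10*p
(4) = q^3 - 2*q^2 + sqrt(2)*q^2 - 8*q - 2*sqrt(2)*q - 8*sqrt(2)
(5) = (s - 6)*(s - 4)*(s - 3)*(s - 2)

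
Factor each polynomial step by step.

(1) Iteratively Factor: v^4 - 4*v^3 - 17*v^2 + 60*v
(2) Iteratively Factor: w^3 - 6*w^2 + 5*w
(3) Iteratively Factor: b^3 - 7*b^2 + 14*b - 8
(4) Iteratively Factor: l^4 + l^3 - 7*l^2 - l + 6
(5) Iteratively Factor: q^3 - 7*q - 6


(1) = (v - 5)*(v^3 + v^2 - 12*v) = (v - 5)*(v - 3)*(v^2 + 4*v) = v*(v - 5)*(v - 3)*(v + 4)
(2) = (w - 1)*(w^2 - 5*w) = w*(w - 1)*(w - 5)
(3) = (b - 2)*(b^2 - 5*b + 4) = (b - 2)*(b - 1)*(b - 4)
(4) = (l + 3)*(l^3 - 2*l^2 - l + 2) = (l + 1)*(l + 3)*(l^2 - 3*l + 2) = (l - 2)*(l + 1)*(l + 3)*(l - 1)
(5) = (q + 1)*(q^2 - q - 6) = (q + 1)*(q + 2)*(q - 3)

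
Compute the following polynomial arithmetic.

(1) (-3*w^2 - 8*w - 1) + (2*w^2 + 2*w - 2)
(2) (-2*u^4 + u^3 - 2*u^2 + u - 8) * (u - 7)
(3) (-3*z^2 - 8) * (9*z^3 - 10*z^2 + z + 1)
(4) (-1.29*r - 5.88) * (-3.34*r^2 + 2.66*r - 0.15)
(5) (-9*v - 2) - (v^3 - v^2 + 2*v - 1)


(1) = -w^2 - 6*w - 3
(2) = -2*u^5 + 15*u^4 - 9*u^3 + 15*u^2 - 15*u + 56
(3) = -27*z^5 + 30*z^4 - 75*z^3 + 77*z^2 - 8*z - 8
(4) = 4.3086*r^3 + 16.2078*r^2 - 15.4473*r + 0.882
(5) = -v^3 + v^2 - 11*v - 1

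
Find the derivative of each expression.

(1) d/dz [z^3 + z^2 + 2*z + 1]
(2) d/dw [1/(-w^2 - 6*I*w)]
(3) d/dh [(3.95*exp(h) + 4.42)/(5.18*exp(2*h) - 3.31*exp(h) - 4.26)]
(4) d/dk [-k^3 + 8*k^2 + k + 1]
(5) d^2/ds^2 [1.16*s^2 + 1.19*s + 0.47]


(1) = 3*z^2 + 2*z + 2
(2) = 2*(w + 3*I)/(w^2*(w + 6*I)^2)
(3) = (-(3.95*exp(h) + 4.42)*(10.36*exp(h) - 3.31) + 20.461*exp(2*h) - 13.0745*exp(h) - 16.827)*exp(h)/(-5.18*exp(2*h) + 3.31*exp(h) + 4.26)^2
(4) = -3*k^2 + 16*k + 1
(5) = 2.32000000000000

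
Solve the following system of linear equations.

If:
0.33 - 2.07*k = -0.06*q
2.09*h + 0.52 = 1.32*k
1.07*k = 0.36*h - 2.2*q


Then:
h = -0.15
k = 0.16
q = -0.10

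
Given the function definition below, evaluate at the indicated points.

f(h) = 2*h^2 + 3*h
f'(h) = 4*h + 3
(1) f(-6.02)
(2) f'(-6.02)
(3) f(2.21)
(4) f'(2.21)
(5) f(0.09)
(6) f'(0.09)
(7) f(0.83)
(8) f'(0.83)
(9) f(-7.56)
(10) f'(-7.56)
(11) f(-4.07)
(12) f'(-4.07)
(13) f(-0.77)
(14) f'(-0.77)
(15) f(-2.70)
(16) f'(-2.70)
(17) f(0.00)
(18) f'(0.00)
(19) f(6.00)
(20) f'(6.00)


(1) = 54.42
(2) = -21.08
(3) = 16.40
(4) = 11.84
(5) = 0.29
(6) = 3.36
(7) = 3.87
(8) = 6.32
(9) = 91.63
(10) = -27.24
(11) = 20.92
(12) = -13.28
(13) = -1.12
(14) = -0.08
(15) = 6.48
(16) = -7.80
(17) = 0.00
(18) = 3.00
(19) = 90.00
(20) = 27.00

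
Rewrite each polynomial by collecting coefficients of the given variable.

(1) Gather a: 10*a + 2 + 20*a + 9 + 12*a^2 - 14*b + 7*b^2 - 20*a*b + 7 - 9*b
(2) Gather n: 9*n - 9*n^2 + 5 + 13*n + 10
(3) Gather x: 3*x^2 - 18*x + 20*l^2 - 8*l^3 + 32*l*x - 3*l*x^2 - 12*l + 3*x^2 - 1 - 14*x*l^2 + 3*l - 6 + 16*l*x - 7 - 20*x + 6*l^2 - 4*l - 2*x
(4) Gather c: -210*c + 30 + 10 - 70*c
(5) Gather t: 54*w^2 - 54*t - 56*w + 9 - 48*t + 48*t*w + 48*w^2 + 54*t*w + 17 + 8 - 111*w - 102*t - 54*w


(1) = 12*a^2 + a*(30 - 20*b) + 7*b^2 - 23*b + 18
(2) = -9*n^2 + 22*n + 15
(3) = -8*l^3 + 26*l^2 - 13*l + x^2*(6 - 3*l) + x*(-14*l^2 + 48*l - 40) - 14
(4) = 40 - 280*c
(5) = t*(102*w - 204) + 102*w^2 - 221*w + 34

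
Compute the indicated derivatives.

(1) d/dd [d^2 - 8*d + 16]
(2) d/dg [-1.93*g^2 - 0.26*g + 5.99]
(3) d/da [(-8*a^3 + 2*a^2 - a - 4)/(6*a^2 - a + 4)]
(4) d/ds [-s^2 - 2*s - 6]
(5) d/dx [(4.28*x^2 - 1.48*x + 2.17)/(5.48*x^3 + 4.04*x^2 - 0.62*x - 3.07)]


(1) = 2*d - 8
(2) = -3.86*g - 0.26
(3) = 4*(-12*a^4 + 4*a^3 - 23*a^2 + 16*a - 2)/(36*a^4 - 12*a^3 + 49*a^2 - 8*a + 16)
(4) = -2*s - 2
(5) = (-23.4544*x^4 + 16.2208*x^3 - 32.3492*x^2 - 43.8128*x + 5.889)/(30.0304*x^6 + 44.2784*x^5 + 9.5264*x^4 - 38.6568*x^3 - 24.4212*x^2 + 3.8068*x + 9.4249)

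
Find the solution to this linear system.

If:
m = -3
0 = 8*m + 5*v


Then:
m = -3
v = 24/5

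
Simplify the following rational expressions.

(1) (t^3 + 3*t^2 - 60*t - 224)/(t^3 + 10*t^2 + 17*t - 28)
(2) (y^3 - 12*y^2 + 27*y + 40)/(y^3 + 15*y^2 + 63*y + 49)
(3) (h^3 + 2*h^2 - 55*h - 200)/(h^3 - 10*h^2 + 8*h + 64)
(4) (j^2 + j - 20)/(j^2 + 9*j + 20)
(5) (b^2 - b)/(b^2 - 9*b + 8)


(1) = (t - 8)/(t - 1)
(2) = (y^2 - 13*y + 40)/(y^2 + 14*y + 49)
(3) = (h^2 + 10*h + 25)/(h^2 - 2*h - 8)
(4) = (j - 4)/(j + 4)
(5) = b/(b - 8)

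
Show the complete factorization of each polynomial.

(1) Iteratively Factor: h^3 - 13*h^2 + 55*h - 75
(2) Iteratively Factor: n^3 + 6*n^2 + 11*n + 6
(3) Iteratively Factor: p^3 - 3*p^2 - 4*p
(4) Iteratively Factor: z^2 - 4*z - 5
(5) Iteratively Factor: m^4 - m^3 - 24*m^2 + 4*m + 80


(1) = (h - 5)*(h^2 - 8*h + 15) = (h - 5)^2*(h - 3)
(2) = (n + 2)*(n^2 + 4*n + 3) = (n + 2)*(n + 3)*(n + 1)
(3) = (p)*(p^2 - 3*p - 4) = p*(p + 1)*(p - 4)
(4) = (z - 5)*(z + 1)
(5) = (m + 2)*(m^3 - 3*m^2 - 18*m + 40) = (m - 2)*(m + 2)*(m^2 - m - 20) = (m - 5)*(m - 2)*(m + 2)*(m + 4)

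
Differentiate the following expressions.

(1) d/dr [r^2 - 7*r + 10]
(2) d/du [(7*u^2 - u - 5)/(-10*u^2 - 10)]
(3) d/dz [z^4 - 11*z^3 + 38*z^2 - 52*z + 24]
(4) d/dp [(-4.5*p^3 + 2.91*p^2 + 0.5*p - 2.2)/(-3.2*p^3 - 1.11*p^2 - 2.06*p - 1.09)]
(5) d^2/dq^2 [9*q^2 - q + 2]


(1) = 2*r - 7
(2) = (-u^2 - 24*u + 1)/(10*(u^4 + 2*u^2 + 1))
(3) = 4*z^3 - 33*z^2 + 76*z - 52
(4) = (14.307*p^4 + 21.74*p^3 - 11.8446*p^2 - 11.2278*p - 5.077)/(10.24*p^6 + 7.104*p^5 + 14.4161*p^4 + 11.5492*p^3 + 6.6634*p^2 + 4.4908*p + 1.1881)
(5) = 18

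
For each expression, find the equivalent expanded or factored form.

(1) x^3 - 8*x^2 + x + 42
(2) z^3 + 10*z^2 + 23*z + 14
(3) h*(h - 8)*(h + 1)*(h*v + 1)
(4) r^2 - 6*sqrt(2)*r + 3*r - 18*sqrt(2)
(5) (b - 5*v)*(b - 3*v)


(1) = (x - 7)*(x - 3)*(x + 2)
(2) = (z + 1)*(z + 2)*(z + 7)
(3) = h^4*v - 7*h^3*v + h^3 - 8*h^2*v - 7*h^2 - 8*h
(4) = (r + 3)*(r - 6*sqrt(2))
(5) = b^2 - 8*b*v + 15*v^2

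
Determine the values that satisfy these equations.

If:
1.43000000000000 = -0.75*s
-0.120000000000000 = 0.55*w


Then:
s = -1.91
w = -0.22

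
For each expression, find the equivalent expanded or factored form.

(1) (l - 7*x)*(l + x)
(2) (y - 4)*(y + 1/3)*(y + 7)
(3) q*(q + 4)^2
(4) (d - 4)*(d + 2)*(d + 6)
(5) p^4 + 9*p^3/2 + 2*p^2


(1) = l^2 - 6*l*x - 7*x^2
(2) = y^3 + 10*y^2/3 - 27*y - 28/3
(3) = q^3 + 8*q^2 + 16*q
(4) = d^3 + 4*d^2 - 20*d - 48
(5) = p^2*(p + 1/2)*(p + 4)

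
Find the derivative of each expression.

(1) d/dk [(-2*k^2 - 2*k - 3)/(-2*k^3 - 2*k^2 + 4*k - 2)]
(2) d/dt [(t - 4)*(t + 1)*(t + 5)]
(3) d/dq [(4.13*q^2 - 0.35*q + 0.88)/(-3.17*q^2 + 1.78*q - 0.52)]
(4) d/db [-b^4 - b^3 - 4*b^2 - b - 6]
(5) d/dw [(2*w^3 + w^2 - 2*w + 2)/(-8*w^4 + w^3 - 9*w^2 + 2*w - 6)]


(1) = (-k^4 - 2*k^3 - 15*k^2/2 - k + 4)/(k^6 + 2*k^5 - 3*k^4 - 2*k^3 + 6*k^2 - 4*k + 1)
(2) = 3*t^2 + 4*t - 19
(3) = (6.2419*q^2 + 1.284*q - 1.3844)/(10.0489*q^4 - 11.2852*q^3 + 6.4652*q^2 - 1.8512*q + 0.2704)
(4) = -4*b^3 - 3*b^2 - 8*b - 1
(5) = (16*w^6 + 16*w^5 - 67*w^4 + 76*w^3 - 58*w^2 + 24*w + 8)/(64*w^8 - 16*w^7 + 145*w^6 - 50*w^5 + 181*w^4 - 48*w^3 + 112*w^2 - 24*w + 36)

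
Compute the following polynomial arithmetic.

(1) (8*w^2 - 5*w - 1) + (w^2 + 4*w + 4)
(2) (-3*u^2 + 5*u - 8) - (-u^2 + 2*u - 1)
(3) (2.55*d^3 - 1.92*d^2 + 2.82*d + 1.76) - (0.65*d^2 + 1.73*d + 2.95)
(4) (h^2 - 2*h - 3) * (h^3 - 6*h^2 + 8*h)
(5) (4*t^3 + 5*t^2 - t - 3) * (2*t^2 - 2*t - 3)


(1) = 9*w^2 - w + 3
(2) = -2*u^2 + 3*u - 7
(3) = 2.55*d^3 - 2.57*d^2 + 1.09*d - 1.19
(4) = h^5 - 8*h^4 + 17*h^3 + 2*h^2 - 24*h
(5) = 8*t^5 + 2*t^4 - 24*t^3 - 19*t^2 + 9*t + 9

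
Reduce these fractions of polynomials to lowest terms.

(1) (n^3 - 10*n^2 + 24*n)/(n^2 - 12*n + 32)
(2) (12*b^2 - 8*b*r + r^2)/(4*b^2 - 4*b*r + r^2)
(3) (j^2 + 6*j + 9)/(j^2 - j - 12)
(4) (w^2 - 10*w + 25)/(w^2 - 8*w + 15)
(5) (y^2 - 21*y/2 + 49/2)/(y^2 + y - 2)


(1) = (n^2 - 6*n)/(n - 8)
(2) = (-6*b + r)/(-2*b + r)
(3) = (j + 3)/(j - 4)
(4) = (w - 5)/(w - 3)
(5) = (2*y^2 - 21*y + 49)/(2*y^2 + 2*y - 4)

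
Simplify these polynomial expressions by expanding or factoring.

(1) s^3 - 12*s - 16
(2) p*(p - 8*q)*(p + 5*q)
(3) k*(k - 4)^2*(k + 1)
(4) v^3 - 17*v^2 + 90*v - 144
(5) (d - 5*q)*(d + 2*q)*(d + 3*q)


(1) = (s - 4)*(s + 2)^2
(2) = p^3 - 3*p^2*q - 40*p*q^2
(3) = k^4 - 7*k^3 + 8*k^2 + 16*k
(4) = (v - 8)*(v - 6)*(v - 3)
(5) = d^3 - 19*d*q^2 - 30*q^3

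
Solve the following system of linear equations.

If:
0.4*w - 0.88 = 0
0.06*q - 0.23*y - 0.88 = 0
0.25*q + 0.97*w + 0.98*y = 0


Then:
q = 3.20
w = 2.20
y = -2.99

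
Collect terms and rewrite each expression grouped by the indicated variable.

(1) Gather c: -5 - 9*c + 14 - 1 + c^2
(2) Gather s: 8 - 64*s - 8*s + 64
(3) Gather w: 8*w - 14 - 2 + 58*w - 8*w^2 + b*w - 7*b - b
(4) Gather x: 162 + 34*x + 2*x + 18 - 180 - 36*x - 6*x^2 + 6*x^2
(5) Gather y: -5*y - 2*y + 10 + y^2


(1) = c^2 - 9*c + 8
(2) = 72 - 72*s
(3) = -8*b - 8*w^2 + w*(b + 66) - 16
(4) = 0
(5) = y^2 - 7*y + 10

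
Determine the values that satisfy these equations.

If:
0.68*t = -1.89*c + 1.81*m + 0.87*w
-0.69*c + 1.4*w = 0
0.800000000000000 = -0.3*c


Then:
c = -2.67
m = 0.375690607734807*t - 2.15280189423836
w = -1.31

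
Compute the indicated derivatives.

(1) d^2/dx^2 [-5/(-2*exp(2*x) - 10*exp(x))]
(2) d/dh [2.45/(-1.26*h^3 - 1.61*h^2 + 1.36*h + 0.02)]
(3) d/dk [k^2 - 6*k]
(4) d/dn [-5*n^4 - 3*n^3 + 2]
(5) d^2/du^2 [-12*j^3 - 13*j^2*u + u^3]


(1) = 5*(-(exp(x) + 5)*(4*exp(x) + 5) + 2*(2*exp(x) + 5)^2)*exp(-x)/(2*(exp(x) + 5)^3)
(2) = (9.261*h^2 + 7.889*h - 3.332)/(1.26*h^3 + 1.61*h^2 - 1.36*h - 0.02)^2
(3) = 2*k - 6
(4) = n^2*(-20*n - 9)
(5) = 6*u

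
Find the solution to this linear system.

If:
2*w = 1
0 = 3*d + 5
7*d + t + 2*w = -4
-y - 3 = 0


Then:
d = -5/3
t = 20/3
w = 1/2
y = -3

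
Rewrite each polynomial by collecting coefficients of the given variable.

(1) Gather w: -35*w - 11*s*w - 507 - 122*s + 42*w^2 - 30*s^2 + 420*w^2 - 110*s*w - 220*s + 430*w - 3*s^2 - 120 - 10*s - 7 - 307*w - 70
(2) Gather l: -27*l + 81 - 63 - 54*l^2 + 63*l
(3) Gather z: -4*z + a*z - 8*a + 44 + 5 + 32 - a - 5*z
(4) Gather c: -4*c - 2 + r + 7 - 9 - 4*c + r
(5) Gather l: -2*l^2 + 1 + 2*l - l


(1) = -33*s^2 - 352*s + 462*w^2 + w*(88 - 121*s) - 704
(2) = -54*l^2 + 36*l + 18
(3) = -9*a + z*(a - 9) + 81
(4) = -8*c + 2*r - 4
(5) = -2*l^2 + l + 1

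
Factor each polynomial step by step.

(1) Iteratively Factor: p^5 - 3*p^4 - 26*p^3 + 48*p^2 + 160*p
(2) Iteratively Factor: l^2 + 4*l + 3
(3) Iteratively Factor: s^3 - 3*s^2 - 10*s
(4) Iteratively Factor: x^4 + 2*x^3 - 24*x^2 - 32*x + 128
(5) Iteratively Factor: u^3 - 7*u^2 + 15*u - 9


(1) = (p - 4)*(p^4 + p^3 - 22*p^2 - 40*p) = (p - 4)*(p + 4)*(p^3 - 3*p^2 - 10*p) = p*(p - 4)*(p + 4)*(p^2 - 3*p - 10) = p*(p - 5)*(p - 4)*(p + 4)*(p + 2)
(2) = (l + 1)*(l + 3)
(3) = (s - 5)*(s^2 + 2*s) = s*(s - 5)*(s + 2)
(4) = (x - 4)*(x^3 + 6*x^2 - 32) = (x - 4)*(x + 4)*(x^2 + 2*x - 8) = (x - 4)*(x + 4)^2*(x - 2)
(5) = (u - 3)*(u^2 - 4*u + 3) = (u - 3)*(u - 1)*(u - 3)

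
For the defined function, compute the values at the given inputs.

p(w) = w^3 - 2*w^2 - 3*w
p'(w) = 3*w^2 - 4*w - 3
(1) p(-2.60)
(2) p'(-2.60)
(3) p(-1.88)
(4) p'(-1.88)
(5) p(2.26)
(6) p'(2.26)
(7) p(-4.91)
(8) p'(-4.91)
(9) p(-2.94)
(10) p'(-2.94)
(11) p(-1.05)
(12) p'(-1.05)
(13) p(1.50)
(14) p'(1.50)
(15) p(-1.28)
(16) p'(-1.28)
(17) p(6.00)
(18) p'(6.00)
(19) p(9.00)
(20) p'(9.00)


(1) = -23.30
(2) = 27.68
(3) = -8.07
(4) = 15.12
(5) = -5.45
(6) = 3.28
(7) = -151.86
(8) = 88.96
(9) = -33.88
(10) = 34.69
(11) = -0.21
(12) = 4.51
(13) = -5.62
(14) = -2.25
(15) = -1.53
(16) = 7.04
(17) = 126.00
(18) = 81.00
(19) = 540.00
(20) = 204.00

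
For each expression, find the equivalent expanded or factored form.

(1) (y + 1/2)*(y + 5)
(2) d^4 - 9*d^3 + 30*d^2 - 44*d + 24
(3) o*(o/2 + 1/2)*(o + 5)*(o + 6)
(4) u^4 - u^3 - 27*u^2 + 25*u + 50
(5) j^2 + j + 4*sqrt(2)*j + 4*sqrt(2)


(1) = y^2 + 11*y/2 + 5/2
(2) = (d - 3)*(d - 2)^3
(3) = o^4/2 + 6*o^3 + 41*o^2/2 + 15*o
(4) = (u - 5)*(u - 2)*(u + 1)*(u + 5)
(5) = (j + 1)*(j + 4*sqrt(2))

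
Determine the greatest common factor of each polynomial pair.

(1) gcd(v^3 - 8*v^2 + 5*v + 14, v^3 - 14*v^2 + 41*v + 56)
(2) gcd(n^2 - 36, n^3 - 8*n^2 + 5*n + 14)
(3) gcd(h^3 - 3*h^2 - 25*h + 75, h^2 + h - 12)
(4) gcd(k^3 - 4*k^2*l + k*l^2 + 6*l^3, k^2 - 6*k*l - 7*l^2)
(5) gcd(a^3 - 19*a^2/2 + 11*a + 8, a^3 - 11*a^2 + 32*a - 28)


(1) = gcd((v - 7)*(v - 2)*(v + 1), (v - 8)*(v - 7)*(v + 1)) = v^2 - 6*v - 7
(2) = 1
(3) = gcd((h - 5)*(h - 3)*(h + 5), (h - 3)*(h + 4)) = h - 3
(4) = gcd((k - 3*l)*(k - 2*l)*(k + l), (k - 7*l)*(k + l)) = k + l
(5) = a - 2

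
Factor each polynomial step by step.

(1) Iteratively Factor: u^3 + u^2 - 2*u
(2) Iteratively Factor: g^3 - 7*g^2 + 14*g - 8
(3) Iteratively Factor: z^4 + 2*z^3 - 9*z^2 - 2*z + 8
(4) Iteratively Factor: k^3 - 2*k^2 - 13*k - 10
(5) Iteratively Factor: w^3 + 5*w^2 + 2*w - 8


(1) = (u)*(u^2 + u - 2) = u*(u - 1)*(u + 2)
(2) = (g - 2)*(g^2 - 5*g + 4) = (g - 2)*(g - 1)*(g - 4)
(3) = (z + 4)*(z^3 - 2*z^2 - z + 2) = (z - 1)*(z + 4)*(z^2 - z - 2) = (z - 2)*(z - 1)*(z + 4)*(z + 1)
(4) = (k + 1)*(k^2 - 3*k - 10) = (k - 5)*(k + 1)*(k + 2)
(5) = (w + 2)*(w^2 + 3*w - 4) = (w + 2)*(w + 4)*(w - 1)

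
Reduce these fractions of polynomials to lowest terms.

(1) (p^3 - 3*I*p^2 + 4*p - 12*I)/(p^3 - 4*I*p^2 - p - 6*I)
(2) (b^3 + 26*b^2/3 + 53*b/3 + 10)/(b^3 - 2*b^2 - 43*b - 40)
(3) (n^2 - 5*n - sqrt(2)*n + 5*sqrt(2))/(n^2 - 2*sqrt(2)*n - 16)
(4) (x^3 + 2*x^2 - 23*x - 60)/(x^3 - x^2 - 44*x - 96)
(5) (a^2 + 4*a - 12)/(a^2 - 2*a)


(1) = (p + 2*I)/(p + I)
(2) = (3*b^2 + 23*b + 30)/(3*b^2 - 9*b - 120)
(3) = (n^2 + n*(-5 - sqrt(2)) + 5*sqrt(2))/(n^2 - 2*sqrt(2)*n - 16)
(4) = (x - 5)/(x - 8)
(5) = (a + 6)/a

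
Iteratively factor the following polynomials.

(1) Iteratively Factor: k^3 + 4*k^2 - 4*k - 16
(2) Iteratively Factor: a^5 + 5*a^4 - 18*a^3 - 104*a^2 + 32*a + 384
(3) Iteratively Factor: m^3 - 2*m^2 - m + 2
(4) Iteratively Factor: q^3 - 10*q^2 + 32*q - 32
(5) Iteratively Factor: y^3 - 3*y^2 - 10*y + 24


(1) = (k + 4)*(k^2 - 4) = (k - 2)*(k + 4)*(k + 2)
(2) = (a - 2)*(a^4 + 7*a^3 - 4*a^2 - 112*a - 192) = (a - 4)*(a - 2)*(a^3 + 11*a^2 + 40*a + 48) = (a - 4)*(a - 2)*(a + 3)*(a^2 + 8*a + 16) = (a - 4)*(a - 2)*(a + 3)*(a + 4)*(a + 4)
(3) = (m - 1)*(m^2 - m - 2) = (m - 1)*(m + 1)*(m - 2)
(4) = (q - 4)*(q^2 - 6*q + 8) = (q - 4)*(q - 2)*(q - 4)
(5) = (y - 4)*(y^2 + y - 6) = (y - 4)*(y - 2)*(y + 3)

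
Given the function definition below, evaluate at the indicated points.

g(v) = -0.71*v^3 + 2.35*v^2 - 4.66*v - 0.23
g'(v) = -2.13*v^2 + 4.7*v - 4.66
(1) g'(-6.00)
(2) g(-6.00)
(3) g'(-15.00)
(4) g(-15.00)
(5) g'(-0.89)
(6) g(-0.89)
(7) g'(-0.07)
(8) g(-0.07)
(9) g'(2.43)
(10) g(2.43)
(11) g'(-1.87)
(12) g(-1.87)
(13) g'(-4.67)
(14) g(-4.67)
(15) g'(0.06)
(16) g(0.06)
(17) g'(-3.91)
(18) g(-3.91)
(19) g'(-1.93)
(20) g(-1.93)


(1) = -109.54
(2) = 265.69
(3) = -554.41
(4) = 2994.67
(5) = -10.53
(6) = 6.28
(7) = -5.00
(8) = 0.11
(9) = -5.82
(10) = -7.87
(11) = -20.90
(12) = 21.34
(13) = -73.06
(14) = 145.09
(15) = -4.39
(16) = -0.50
(17) = -55.60
(18) = 96.36
(19) = -21.67
(20) = 22.62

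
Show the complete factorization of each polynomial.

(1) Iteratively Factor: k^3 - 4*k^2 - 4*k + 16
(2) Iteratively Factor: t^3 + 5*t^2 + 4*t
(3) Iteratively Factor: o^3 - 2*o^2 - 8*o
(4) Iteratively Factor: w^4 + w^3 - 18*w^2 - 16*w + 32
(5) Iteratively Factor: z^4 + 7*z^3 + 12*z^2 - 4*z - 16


(1) = (k - 2)*(k^2 - 2*k - 8) = (k - 4)*(k - 2)*(k + 2)
(2) = (t + 1)*(t^2 + 4*t) = t*(t + 1)*(t + 4)
(3) = (o - 4)*(o^2 + 2*o) = (o - 4)*(o + 2)*(o)
(4) = (w - 1)*(w^3 + 2*w^2 - 16*w - 32) = (w - 1)*(w + 2)*(w^2 - 16) = (w - 1)*(w + 2)*(w + 4)*(w - 4)
(5) = (z + 4)*(z^3 + 3*z^2 - 4) = (z + 2)*(z + 4)*(z^2 + z - 2) = (z - 1)*(z + 2)*(z + 4)*(z + 2)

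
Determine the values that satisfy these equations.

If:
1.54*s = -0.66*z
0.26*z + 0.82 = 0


Then:
s = 1.35
z = -3.15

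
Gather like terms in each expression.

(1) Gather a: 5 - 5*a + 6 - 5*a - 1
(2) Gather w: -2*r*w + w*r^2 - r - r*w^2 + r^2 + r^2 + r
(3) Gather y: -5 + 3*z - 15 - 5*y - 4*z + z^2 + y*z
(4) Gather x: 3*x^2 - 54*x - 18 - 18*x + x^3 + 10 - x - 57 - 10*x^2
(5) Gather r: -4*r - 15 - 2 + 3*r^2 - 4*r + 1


(1) = 10 - 10*a
(2) = 2*r^2 - r*w^2 + w*(r^2 - 2*r)
(3) = y*(z - 5) + z^2 - z - 20
(4) = x^3 - 7*x^2 - 73*x - 65
(5) = 3*r^2 - 8*r - 16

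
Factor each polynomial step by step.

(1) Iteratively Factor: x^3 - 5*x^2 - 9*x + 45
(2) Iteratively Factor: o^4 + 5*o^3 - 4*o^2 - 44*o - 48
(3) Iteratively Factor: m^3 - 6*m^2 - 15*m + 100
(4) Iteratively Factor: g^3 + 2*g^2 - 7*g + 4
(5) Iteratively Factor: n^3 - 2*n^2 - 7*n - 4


(1) = (x + 3)*(x^2 - 8*x + 15) = (x - 5)*(x + 3)*(x - 3)
(2) = (o + 2)*(o^3 + 3*o^2 - 10*o - 24) = (o + 2)*(o + 4)*(o^2 - o - 6) = (o + 2)^2*(o + 4)*(o - 3)
(3) = (m - 5)*(m^2 - m - 20) = (m - 5)*(m + 4)*(m - 5)
(4) = (g - 1)*(g^2 + 3*g - 4) = (g - 1)^2*(g + 4)
(5) = (n - 4)*(n^2 + 2*n + 1) = (n - 4)*(n + 1)*(n + 1)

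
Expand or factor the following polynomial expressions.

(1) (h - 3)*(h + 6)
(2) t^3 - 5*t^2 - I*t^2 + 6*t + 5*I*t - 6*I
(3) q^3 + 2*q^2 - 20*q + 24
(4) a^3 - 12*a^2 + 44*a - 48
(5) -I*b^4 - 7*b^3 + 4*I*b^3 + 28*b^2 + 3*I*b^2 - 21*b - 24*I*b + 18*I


(1) = h^2 + 3*h - 18
(2) = (t - 3)*(t - 2)*(t - I)
(3) = (q - 2)^2*(q + 6)
(4) = (a - 6)*(a - 4)*(a - 2)
(5) = (b - 3)*(b - 6*I)*(b - I)*(-I*b + I)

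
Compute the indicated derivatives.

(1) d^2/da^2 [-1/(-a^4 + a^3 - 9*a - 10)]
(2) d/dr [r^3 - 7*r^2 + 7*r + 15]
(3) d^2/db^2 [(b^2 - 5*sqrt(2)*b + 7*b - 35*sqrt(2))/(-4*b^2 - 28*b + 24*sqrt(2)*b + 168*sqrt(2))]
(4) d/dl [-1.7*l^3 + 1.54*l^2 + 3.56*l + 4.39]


(1) = 2*(3*a*(1 - 2*a)*(a^4 - a^3 + 9*a + 10) + (4*a^3 - 3*a^2 + 9)^2)/(a^4 - a^3 + 9*a + 10)^3
(2) = 3*r^2 - 14*r + 7
(3) = -sqrt(2)/(2*b^3 - 36*sqrt(2)*b^2 + 432*b - 864*sqrt(2))
(4) = -5.1*l^2 + 3.08*l + 3.56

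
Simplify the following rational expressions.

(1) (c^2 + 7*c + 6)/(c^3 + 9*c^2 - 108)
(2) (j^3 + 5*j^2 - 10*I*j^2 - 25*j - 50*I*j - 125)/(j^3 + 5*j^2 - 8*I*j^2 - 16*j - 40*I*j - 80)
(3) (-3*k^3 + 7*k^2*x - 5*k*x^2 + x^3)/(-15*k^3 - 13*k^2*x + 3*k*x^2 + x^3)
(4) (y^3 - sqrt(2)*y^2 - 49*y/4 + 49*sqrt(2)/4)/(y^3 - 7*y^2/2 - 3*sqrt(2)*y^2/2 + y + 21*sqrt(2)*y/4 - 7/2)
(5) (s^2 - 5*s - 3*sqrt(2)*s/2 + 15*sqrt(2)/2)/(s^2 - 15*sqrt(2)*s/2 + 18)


(1) = (c + 1)/(c^2 + 3*c - 18)
(2) = (j^2 - 10*I*j - 25)/(j^2 - 8*I*j - 16)
(3) = (k^2 - 2*k*x + x^2)/(5*k^2 + 6*k*x + x^2)
(4) = (16*y + 56)/(16*y - 8*sqrt(2))
(5) = (4*s - 20)/(4*s - 24*sqrt(2))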